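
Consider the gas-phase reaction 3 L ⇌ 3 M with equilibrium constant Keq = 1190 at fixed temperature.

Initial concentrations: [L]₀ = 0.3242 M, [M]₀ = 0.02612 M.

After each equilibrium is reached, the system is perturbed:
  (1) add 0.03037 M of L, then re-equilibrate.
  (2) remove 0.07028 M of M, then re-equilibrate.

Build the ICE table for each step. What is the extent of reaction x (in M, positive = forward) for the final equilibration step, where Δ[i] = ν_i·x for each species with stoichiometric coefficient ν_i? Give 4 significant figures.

Q₀ = 5.2297e-04 vs Keq = 1190 ⇒ Q<K, forward
Step 1:
                    L           M
  I            0.3242     0.02612
  C            -0.294       0.294
  E           0.03021      0.3201
  solve Keq expr → x = 0.098; check Q = 1190
Then add 0.03037 M of L.
Step 2:
                    L           M
  I           0.06058      0.3201
  C          -0.02775     0.02775
  E           0.03283      0.3479
  solve Keq expr → x = 0.00925; check Q = 1190
Then remove 0.07028 M of M.
Step 3:
                    L           M
  I           0.03283      0.2776
  C          -0.00606     0.00606
  E           0.02677      0.2836
  solve Keq expr → x = 0.00202; check Q = 1190

x = 0.00202 M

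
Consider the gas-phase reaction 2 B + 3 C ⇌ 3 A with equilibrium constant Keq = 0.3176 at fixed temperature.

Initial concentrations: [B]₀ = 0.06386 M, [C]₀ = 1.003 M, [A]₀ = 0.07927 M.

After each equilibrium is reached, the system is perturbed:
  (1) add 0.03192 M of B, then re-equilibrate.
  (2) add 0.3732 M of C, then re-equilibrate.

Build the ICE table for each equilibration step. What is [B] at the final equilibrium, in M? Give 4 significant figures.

Q₀ = 0.1211 vs Keq = 0.3176 ⇒ Q<K, forward
Step 1:
                    B           C           A
  Initial     0.06386       1.003     0.07927
  Change     -0.01066    -0.01599     0.01599
  Equil        0.0532       0.987     0.09526
  solve Keq expr → x = 0.005329; check Q = 0.3176
Then add 0.03192 M of B.
Step 2:
                    B           C           A
  Initial     0.08512       0.987     0.09526
  Change     -0.01286    -0.01929     0.01929
  Equil       0.07226      0.9677      0.1145
  solve Keq expr → x = 0.00643; check Q = 0.3176
Then add 0.3732 M of C.
Step 3:
                    B           C           A
  Initial     0.07226       1.341      0.1145
  Change     -0.01394     -0.0209      0.0209
  Equil       0.05833        1.32      0.1355
  solve Keq expr → x = 0.006968; check Q = 0.3176

[B]_eq = 0.05833 M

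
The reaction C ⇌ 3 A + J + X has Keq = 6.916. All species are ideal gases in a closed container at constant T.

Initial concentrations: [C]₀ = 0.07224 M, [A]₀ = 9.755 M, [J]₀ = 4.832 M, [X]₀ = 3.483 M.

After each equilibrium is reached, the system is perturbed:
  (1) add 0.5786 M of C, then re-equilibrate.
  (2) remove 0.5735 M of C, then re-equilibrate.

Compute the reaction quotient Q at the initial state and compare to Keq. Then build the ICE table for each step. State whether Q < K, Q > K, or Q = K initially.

Q₀ = 2.1626e+05; Q > K (proceeds reverse)

Q₀ = 2.1626e+05 vs Keq = 6.916 ⇒ Q>K, reverse
Step 1:
                    C           A           J           X
  I           0.07224       9.755       4.832       3.483
  C             2.565      -7.694      -2.565      -2.565
  E             2.637       2.061       2.267      0.9184
  solve Keq expr → x = -2.565; check Q = 6.916
Then add 0.5786 M of C.
Step 2:
                    C           A           J           X
  I             3.215       2.061       2.267      0.9184
  C          -0.03259     0.09778     0.03259     0.03259
  E             3.183       2.159         2.3       0.951
  solve Keq expr → x = 0.03259; check Q = 6.916
Then remove 0.5735 M of C.
Step 3:
                    C           A           J           X
  I             2.609       2.159         2.3       0.951
  C           0.03229    -0.09686    -0.03229    -0.03229
  E             2.642       2.062       2.268      0.9187
  solve Keq expr → x = -0.03229; check Q = 6.916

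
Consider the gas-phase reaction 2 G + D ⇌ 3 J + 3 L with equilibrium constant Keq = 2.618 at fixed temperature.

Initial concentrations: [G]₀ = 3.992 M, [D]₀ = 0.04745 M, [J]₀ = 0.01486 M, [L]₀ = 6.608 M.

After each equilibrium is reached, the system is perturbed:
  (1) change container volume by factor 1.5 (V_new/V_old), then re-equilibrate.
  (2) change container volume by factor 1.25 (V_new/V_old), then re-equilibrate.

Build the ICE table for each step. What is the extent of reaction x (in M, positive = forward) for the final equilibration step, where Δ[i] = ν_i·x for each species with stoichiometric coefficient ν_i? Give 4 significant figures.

x = 0.001294 M

Q₀ = 0.001252 vs Keq = 2.618 ⇒ Q<K, forward
Step 1:
                   G          D          J          L
  Initial      3.992    0.04745    0.01486      6.608
  Change    -0.06951   -0.03476     0.1043     0.1043
  Equil        3.922    0.01269     0.1191      6.712
  solve Keq expr → x = 0.03476; check Q = 2.618
Then change container volume by factor 1.5 (V_new/V_old).
Step 2:
                   G          D          J          L
  Initial      2.615   0.008462    0.07942      4.475
  Change   -0.008833  -0.004416    0.01325    0.01325
  Equil        2.606   0.004046    0.09267      4.488
  solve Keq expr → x = 0.004416; check Q = 2.618
Then change container volume by factor 1.25 (V_new/V_old).
Step 3:
                   G          D          J          L
  Initial      2.085   0.003237    0.07414       3.59
  Change   -0.002588  -0.001294   0.003883   0.003883
  Equil        2.082   0.001943    0.07802      3.594
  solve Keq expr → x = 0.001294; check Q = 2.618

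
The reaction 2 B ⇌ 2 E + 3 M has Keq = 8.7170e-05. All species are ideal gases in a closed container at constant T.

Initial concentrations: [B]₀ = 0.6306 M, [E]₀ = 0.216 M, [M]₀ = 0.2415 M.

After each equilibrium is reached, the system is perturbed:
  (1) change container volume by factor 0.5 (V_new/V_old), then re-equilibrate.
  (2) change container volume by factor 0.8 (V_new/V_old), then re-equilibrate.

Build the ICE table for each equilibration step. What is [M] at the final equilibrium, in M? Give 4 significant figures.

[M]_eq = 0.1692 M

Q₀ = 0.001653 vs Keq = 8.7170e-05 ⇒ Q>K, reverse
Step 1:
                    B           E           M
  Initial      0.6306       0.216      0.2415
  Change      0.07468    -0.07468      -0.112
  Equil        0.7053      0.1413      0.1295
  solve Keq expr → x = -0.03734; check Q = 8.7170e-05
Then change container volume by factor 0.5 (V_new/V_old).
Step 2:
                    B           E           M
  Initial       1.411      0.2826       0.259
  Change      0.06628    -0.06628    -0.09942
  Equil         1.477      0.2164      0.1595
  solve Keq expr → x = -0.03314; check Q = 8.7170e-05
Then change container volume by factor 0.8 (V_new/V_old).
Step 3:
                    B           E           M
  Initial       1.846      0.2705      0.1994
  Change      0.02014    -0.02014    -0.03022
  Equil         1.866      0.2503      0.1692
  solve Keq expr → x = -0.01007; check Q = 8.7170e-05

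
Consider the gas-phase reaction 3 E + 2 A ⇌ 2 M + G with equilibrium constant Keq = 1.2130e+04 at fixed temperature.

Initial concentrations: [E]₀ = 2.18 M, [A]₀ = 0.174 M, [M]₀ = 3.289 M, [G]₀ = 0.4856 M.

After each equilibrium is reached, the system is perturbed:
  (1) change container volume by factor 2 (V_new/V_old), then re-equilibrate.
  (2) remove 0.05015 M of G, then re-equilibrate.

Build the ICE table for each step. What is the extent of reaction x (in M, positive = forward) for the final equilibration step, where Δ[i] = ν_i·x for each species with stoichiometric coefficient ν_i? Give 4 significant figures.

x = 3.9172e-04 M

Q₀ = 16.75 vs Keq = 1.2130e+04 ⇒ Q<K, forward
Step 1:
                   E          A          M          G
  init          2.18      0.174      3.289     0.4856
  Δ          -0.2478    -0.1652     0.1652     0.0826
  eq           1.932   0.008802      3.454     0.5682
  solve Keq expr → x = 0.0826; check Q = 1.2130e+04
Then change container volume by factor 2 (V_new/V_old).
Step 2:
                   E          A          M          G
  init        0.9661   0.004401      1.727     0.2841
  Δ          0.00639    0.00426   -0.00426   -0.00213
  eq          0.9725   0.008661      1.723      0.282
  solve Keq expr → x = -0.00213; check Q = 1.2130e+04
Then remove 0.05015 M of G.
Step 3:
                   E          A          M          G
  init        0.9725   0.008661      1.723     0.2318
  Δ        -0.001175 -7.8344e-04 7.8344e-04 3.9172e-04
  eq          0.9713   0.007878      1.724     0.2322
  solve Keq expr → x = 3.9172e-04; check Q = 1.2130e+04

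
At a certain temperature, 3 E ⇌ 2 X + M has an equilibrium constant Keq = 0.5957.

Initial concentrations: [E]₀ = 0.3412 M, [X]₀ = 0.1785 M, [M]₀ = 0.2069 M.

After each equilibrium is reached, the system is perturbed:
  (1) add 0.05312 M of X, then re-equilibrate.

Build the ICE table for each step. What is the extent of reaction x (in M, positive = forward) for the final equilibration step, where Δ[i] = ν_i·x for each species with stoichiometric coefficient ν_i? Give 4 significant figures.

Q₀ = 0.166 vs Keq = 0.5957 ⇒ Q<K, forward
Step 1:
                   E          X          M
  init        0.3412     0.1785     0.2069
  Δ         -0.07096    0.04731    0.02365
  eq          0.2702     0.2258     0.2306
  solve Keq expr → x = 0.02365; check Q = 0.5957
Then add 0.05312 M of X.
Step 2:
                   E          X          M
  init        0.2702     0.2789     0.2306
  Δ          0.02482   -0.01655  -0.008275
  eq          0.2951     0.2624     0.2223
  solve Keq expr → x = -0.008275; check Q = 0.5957

x = -0.008275 M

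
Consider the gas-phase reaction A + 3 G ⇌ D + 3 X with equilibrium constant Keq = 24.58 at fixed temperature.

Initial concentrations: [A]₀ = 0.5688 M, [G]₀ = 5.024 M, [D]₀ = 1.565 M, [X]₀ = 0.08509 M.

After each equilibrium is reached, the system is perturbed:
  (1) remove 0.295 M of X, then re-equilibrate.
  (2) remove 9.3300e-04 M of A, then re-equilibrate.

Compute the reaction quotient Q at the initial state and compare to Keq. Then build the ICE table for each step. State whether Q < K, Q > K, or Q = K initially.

Q₀ = 1.3367e-05; Q < K (proceeds forward)

Q₀ = 1.3367e-05 vs Keq = 24.58 ⇒ Q<K, forward
Step 1:
                    A           G           D           X
  I            0.5688       5.024       1.565     0.08509
  C           -0.5565      -1.669      0.5565       1.669
  E           0.01235       3.355       2.121       1.754
  solve Keq expr → x = 0.5565; check Q = 24.58
Then remove 0.295 M of X.
Step 2:
                    A           G           D           X
  I           0.01235       3.355       2.121       1.459
  C         -0.004908    -0.01472    0.004908     0.01472
  E          0.007439        3.34       2.126       1.474
  solve Keq expr → x = 0.004908; check Q = 24.58
Then remove 9.3300e-04 M of A.
Step 3:
                    A           G           D           X
  I          0.006506        3.34       2.126       1.474
  C        8.7301e-04    0.002619 -8.7301e-04   -0.002619
  E          0.007379       3.343       2.125       1.472
  solve Keq expr → x = -8.7301e-04; check Q = 24.58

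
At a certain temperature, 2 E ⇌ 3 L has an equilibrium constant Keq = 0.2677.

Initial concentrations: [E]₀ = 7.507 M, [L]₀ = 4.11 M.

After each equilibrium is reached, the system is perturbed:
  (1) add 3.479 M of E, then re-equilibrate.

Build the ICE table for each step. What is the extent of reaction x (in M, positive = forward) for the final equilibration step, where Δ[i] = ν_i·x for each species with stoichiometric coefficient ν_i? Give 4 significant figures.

x = 0.2045 M

Q₀ = 1.232 vs Keq = 0.2677 ⇒ Q>K, reverse
Step 1:
                  E         L
  init        7.507      4.11
  Δ          0.9557    -1.434
  eq          8.463     2.676
  solve Keq expr → x = -0.4779; check Q = 0.2677
Then add 3.479 M of E.
Step 2:
                  E         L
  init        11.94     2.676
  Δ         -0.4089    0.6134
  eq          11.53      3.29
  solve Keq expr → x = 0.2045; check Q = 0.2677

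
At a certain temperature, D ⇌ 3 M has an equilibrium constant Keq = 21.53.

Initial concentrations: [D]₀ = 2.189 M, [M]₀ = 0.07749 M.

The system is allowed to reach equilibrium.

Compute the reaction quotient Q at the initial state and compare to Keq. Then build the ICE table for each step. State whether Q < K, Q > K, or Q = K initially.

Q₀ = 2.1256e-04 vs Keq = 21.53 ⇒ Q<K, forward
Step 1:
                    D           M
  init          2.189     0.07749
  Δ           -0.9659       2.898
  eq            1.223       2.975
  solve Keq expr → x = 0.9659; check Q = 21.53

Q₀ = 2.1256e-04; Q < K (proceeds forward)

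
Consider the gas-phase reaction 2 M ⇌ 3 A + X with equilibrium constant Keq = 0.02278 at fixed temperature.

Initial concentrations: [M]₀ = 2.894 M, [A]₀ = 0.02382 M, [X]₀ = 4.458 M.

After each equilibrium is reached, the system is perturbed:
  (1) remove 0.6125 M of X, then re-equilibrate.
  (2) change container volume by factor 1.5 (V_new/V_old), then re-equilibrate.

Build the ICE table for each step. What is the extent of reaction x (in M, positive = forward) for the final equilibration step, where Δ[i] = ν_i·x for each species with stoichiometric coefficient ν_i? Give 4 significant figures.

Q₀ = 7.1940e-06 vs Keq = 0.02278 ⇒ Q<K, forward
Step 1:
                  M         A         X
  I           2.894   0.02382     4.458
  C         -0.2045    0.3068    0.1023
  E           2.689    0.3306      4.56
  solve Keq expr → x = 0.1023; check Q = 0.02278
Then remove 0.6125 M of X.
Step 2:
                  M         A         X
  I           2.689    0.3306     3.948
  C        -0.01017   0.01526  0.005086
  E           2.679    0.3459     3.953
  solve Keq expr → x = 0.005086; check Q = 0.02278
Then change container volume by factor 1.5 (V_new/V_old).
Step 3:
                  M         A         X
  I           1.786    0.2306     2.635
  C        -0.04385   0.06578   0.02193
  E           1.742    0.2963     2.657
  solve Keq expr → x = 0.02193; check Q = 0.02278

x = 0.02193 M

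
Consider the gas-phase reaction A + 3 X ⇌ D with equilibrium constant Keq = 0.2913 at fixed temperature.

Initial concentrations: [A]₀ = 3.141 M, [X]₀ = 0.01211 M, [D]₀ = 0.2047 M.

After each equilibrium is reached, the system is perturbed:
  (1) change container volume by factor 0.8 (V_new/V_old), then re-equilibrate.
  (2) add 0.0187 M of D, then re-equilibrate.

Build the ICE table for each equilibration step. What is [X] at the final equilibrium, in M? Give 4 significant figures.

[X]_eq = 0.4697 M

Q₀ = 3.6696e+04 vs Keq = 0.2913 ⇒ Q>K, reverse
Step 1:
                   A          X          D
  I            3.141    0.01211     0.2047
  C           0.1352     0.4055    -0.1352
  E            3.276     0.4176    0.06952
  solve Keq expr → x = -0.1352; check Q = 0.2913
Then change container volume by factor 0.8 (V_new/V_old).
Step 2:
                   A          X          D
  I            4.095     0.5221     0.0869
  C         -0.02313   -0.06938    0.02313
  E            4.072     0.4527       0.11
  solve Keq expr → x = 0.02313; check Q = 0.2913
Then add 0.0187 M of D.
Step 3:
                   A          X          D
  I            4.072     0.4527     0.1287
  C         0.005665      0.017  -0.005665
  E            4.078     0.4697     0.1231
  solve Keq expr → x = -0.005665; check Q = 0.2913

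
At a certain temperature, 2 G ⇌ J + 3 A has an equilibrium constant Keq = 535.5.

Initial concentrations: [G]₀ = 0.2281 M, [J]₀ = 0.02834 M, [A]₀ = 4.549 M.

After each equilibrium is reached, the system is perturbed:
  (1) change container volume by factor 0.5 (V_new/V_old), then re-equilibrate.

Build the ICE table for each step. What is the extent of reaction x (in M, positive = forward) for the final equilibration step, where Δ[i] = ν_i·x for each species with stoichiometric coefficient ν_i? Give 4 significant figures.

x = -0.06334 M

Q₀ = 51.27 vs Keq = 535.5 ⇒ Q<K, forward
Step 1:
                    G           J           A
  Initial      0.2281     0.02834       4.549
  Change      -0.1034     0.05169      0.1551
  Equil        0.1247     0.08003       4.704
  solve Keq expr → x = 0.05169; check Q = 535.5
Then change container volume by factor 0.5 (V_new/V_old).
Step 2:
                    G           J           A
  Initial      0.2494      0.1601       9.408
  Change       0.1267    -0.06334       -0.19
  Equil        0.3761     0.09672       9.218
  solve Keq expr → x = -0.06334; check Q = 535.5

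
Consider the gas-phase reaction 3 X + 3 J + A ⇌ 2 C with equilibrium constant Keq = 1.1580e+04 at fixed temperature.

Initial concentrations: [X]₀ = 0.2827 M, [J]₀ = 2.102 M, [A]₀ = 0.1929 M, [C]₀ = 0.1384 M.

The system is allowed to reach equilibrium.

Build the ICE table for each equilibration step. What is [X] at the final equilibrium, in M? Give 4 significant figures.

[X]_eq = 0.02325 M

Q₀ = 0.4732 vs Keq = 1.1580e+04 ⇒ Q<K, forward
Step 1:
                  X         J         A         C
  init       0.2827     2.102    0.1929    0.1384
  Δ         -0.2594   -0.2594  -0.08648     0.173
  eq        0.02325     1.843    0.1064    0.3114
  solve Keq expr → x = 0.08648; check Q = 1.1580e+04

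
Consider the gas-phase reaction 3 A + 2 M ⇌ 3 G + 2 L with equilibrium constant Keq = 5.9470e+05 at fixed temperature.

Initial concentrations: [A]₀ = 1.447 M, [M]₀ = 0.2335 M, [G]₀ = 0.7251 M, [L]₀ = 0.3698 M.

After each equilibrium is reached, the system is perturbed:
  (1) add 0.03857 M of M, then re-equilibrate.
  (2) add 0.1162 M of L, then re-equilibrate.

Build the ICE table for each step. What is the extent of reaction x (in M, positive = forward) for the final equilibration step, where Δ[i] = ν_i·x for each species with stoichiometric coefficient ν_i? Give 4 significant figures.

Q₀ = 0.3156 vs Keq = 5.9470e+05 ⇒ Q<K, forward
Step 1:
                  A         M         G         L
  init        1.447    0.2335    0.7251    0.3698
  Δ         -0.3491   -0.2327    0.3491    0.2327
  eq          1.098 7.5621e-04     1.074    0.6025
  solve Keq expr → x = 0.1164; check Q = 5.9470e+05
Then add 0.03857 M of M.
Step 2:
                  A         M         G         L
  init        1.098   0.03933     1.074    0.6025
  Δ        -0.05757  -0.03838   0.05757   0.03838
  eq           1.04 9.4311e-04     1.132    0.6409
  solve Keq expr → x = 0.01919; check Q = 5.9470e+05
Then add 0.1162 M of L.
Step 3:
                  A         M         G         L
  init         1.04 9.4311e-04     1.132    0.7571
  Δ       2.5493e-04 1.6995e-04 -2.5493e-04 -1.6995e-04
  eq          1.041  0.001113     1.132     0.757
  solve Keq expr → x = -8.4976e-05; check Q = 5.9470e+05

x = -8.4976e-05 M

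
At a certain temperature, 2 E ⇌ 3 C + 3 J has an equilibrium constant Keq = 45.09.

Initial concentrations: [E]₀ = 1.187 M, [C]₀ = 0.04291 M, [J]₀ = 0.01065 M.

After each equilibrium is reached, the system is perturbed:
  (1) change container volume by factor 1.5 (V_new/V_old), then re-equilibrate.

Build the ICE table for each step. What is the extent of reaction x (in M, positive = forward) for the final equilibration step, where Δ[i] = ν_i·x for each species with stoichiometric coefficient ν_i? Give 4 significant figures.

Q₀ = 6.7737e-11 vs Keq = 45.09 ⇒ Q<K, forward
Step 1:
                   E          C          J
  init         1.187    0.04291    0.01065
  Δ           -0.854      1.281      1.281
  eq           0.333      1.324      1.292
  solve Keq expr → x = 0.427; check Q = 45.09
Then change container volume by factor 1.5 (V_new/V_old).
Step 2:
                   E          C          J
  init         0.222     0.8826     0.8611
  Δ         -0.07802      0.117      0.117
  eq           0.144     0.9996     0.9781
  solve Keq expr → x = 0.03901; check Q = 45.09

x = 0.03901 M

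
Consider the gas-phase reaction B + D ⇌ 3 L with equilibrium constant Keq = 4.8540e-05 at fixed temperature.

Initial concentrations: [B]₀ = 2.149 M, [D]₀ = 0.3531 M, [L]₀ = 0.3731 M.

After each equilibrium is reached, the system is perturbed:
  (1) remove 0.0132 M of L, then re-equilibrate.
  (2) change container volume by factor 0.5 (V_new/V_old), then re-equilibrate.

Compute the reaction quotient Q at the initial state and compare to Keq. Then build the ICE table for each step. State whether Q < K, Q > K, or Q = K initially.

Q₀ = 0.06844; Q > K (proceeds reverse)

Q₀ = 0.06844 vs Keq = 4.8540e-05 ⇒ Q>K, reverse
Step 1:
                    B           D           L
  I             2.149      0.3531      0.3731
  C             0.112       0.112      -0.336
  E             2.261      0.4651      0.0371
  solve Keq expr → x = -0.112; check Q = 4.8540e-05
Then remove 0.0132 M of L.
Step 2:
                    B           D           L
  I             2.261      0.4651      0.0239
  C         -0.004353   -0.004353     0.01306
  E             2.257      0.4607     0.03696
  solve Keq expr → x = 0.004353; check Q = 4.8540e-05
Then change container volume by factor 0.5 (V_new/V_old).
Step 3:
                    B           D           L
  I             4.513      0.9215     0.07391
  C           0.00504     0.00504    -0.01512
  E             4.518      0.9265     0.05879
  solve Keq expr → x = -0.00504; check Q = 4.8540e-05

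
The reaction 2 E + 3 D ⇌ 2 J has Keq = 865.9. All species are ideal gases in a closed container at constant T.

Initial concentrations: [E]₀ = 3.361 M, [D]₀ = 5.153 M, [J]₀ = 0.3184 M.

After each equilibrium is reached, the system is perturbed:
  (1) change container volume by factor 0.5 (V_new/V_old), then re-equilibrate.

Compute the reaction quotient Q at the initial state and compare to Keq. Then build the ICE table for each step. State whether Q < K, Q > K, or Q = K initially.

Q₀ = 6.5589e-05; Q < K (proceeds forward)

Q₀ = 6.5589e-05 vs Keq = 865.9 ⇒ Q<K, forward
Step 1:
                  E         D         J
  I           3.361     5.153    0.3184
  C          -3.073     -4.61     3.073
  E          0.2878    0.5433     3.392
  solve Keq expr → x = 1.537; check Q = 865.9
Then change container volume by factor 0.5 (V_new/V_old).
Step 2:
                  E         D         J
  I          0.5757     1.087     6.783
  C         -0.2172   -0.3258    0.2172
  E          0.3585    0.7608         7
  solve Keq expr → x = 0.1086; check Q = 865.9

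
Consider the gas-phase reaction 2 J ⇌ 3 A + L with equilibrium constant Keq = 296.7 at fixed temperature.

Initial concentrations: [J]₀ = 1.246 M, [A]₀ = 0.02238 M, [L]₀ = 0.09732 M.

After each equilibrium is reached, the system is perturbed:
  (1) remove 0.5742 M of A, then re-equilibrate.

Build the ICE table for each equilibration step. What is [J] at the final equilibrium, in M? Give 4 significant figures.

[J]_eq = 0.06487 M

Q₀ = 7.0266e-07 vs Keq = 296.7 ⇒ Q<K, forward
Step 1:
                    J           A           L
  init          1.246     0.02238     0.09732
  Δ            -1.138       1.707      0.5691
  eq           0.1078        1.73      0.6664
  solve Keq expr → x = 0.5691; check Q = 296.7
Then remove 0.5742 M of A.
Step 2:
                    J           A           L
  init         0.1078       1.155      0.6664
  Δ          -0.04294      0.0644     0.02147
  eq          0.06487        1.22      0.6879
  solve Keq expr → x = 0.02147; check Q = 296.7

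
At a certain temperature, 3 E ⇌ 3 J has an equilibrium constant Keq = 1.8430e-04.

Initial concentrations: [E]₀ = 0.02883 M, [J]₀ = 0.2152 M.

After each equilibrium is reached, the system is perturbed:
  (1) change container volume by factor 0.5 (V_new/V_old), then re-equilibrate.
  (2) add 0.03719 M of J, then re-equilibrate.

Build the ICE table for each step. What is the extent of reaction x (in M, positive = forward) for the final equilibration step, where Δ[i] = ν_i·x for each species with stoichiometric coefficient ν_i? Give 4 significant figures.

x = -0.01173 M

Q₀ = 415.9 vs Keq = 1.8430e-04 ⇒ Q>K, reverse
Step 1:
                  E         J
  I         0.02883    0.2152
  C          0.2021   -0.2021
  E          0.2309   0.01314
  solve Keq expr → x = -0.06735; check Q = 1.8430e-04
Then change container volume by factor 0.5 (V_new/V_old).
Step 2:
                  E         J
  I          0.4618   0.02628
  C               0         0
  E          0.4618   0.02628
  solve Keq expr → x = 0; check Q = 1.8430e-04
Then add 0.03719 M of J.
Step 3:
                  E         J
  I          0.4618   0.06347
  C         0.03519  -0.03519
  E           0.497   0.02828
  solve Keq expr → x = -0.01173; check Q = 1.8430e-04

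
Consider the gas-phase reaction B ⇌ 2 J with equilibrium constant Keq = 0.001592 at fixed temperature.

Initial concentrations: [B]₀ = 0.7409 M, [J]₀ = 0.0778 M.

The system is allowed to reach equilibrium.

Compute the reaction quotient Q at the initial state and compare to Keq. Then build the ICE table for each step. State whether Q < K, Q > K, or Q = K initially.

Q₀ = 0.00817; Q > K (proceeds reverse)

Q₀ = 0.00817 vs Keq = 0.001592 ⇒ Q>K, reverse
Step 1:
                    B           J
  Initial      0.7409      0.0778
  Change      0.02148    -0.04296
  Equil        0.7624     0.03484
  solve Keq expr → x = -0.02148; check Q = 0.001592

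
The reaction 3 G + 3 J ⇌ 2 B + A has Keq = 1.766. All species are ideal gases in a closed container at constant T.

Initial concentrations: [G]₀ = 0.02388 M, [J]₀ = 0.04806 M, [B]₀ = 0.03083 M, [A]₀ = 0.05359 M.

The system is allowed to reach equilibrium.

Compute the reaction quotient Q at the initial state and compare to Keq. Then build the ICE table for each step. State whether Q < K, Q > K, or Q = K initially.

Q₀ = 3.3696e+04; Q > K (proceeds reverse)

Q₀ = 3.3696e+04 vs Keq = 1.766 ⇒ Q>K, reverse
Step 1:
                  G         J         B         A
  I         0.02388   0.04806   0.03083   0.05359
  C         0.04172   0.04172  -0.02781  -0.01391
  E          0.0656   0.08978  0.003015   0.03968
  solve Keq expr → x = -0.01391; check Q = 1.766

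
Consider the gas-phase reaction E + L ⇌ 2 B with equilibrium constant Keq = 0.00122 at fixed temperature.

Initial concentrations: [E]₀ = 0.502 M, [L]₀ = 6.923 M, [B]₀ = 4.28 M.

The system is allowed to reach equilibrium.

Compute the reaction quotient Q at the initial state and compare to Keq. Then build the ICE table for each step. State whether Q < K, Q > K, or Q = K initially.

Q₀ = 5.271 vs Keq = 0.00122 ⇒ Q>K, reverse
Step 1:
                  E         L         B
  Initial     0.502     6.923      4.28
  Change      2.056     2.056    -4.113
  Equil       2.558     8.979    0.1674
  solve Keq expr → x = -2.056; check Q = 0.00122

Q₀ = 5.271; Q > K (proceeds reverse)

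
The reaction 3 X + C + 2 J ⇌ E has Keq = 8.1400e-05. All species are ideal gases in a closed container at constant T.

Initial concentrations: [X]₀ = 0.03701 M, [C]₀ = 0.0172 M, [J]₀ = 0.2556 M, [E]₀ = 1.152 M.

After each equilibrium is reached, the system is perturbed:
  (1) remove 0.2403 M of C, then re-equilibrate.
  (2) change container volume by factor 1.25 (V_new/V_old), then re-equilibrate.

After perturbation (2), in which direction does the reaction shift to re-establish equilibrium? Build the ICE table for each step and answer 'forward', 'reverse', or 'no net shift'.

Q₀ = 2.0223e+07 vs Keq = 8.1400e-05 ⇒ Q>K, reverse
Step 1:
                   X          C          J          E
  I          0.03701     0.0172     0.2556      1.152
  C            3.385      1.128      2.257     -1.128
  E            3.422      1.146      2.512    0.02359
  solve Keq expr → x = -1.128; check Q = 8.1400e-05
Then remove 0.2403 M of C.
Step 2:
                   X          C          J          E
  I            3.422     0.9053      2.512    0.02359
  C          0.01349   0.004498   0.008995  -0.004498
  E            3.436     0.9098      2.521    0.01909
  solve Keq expr → x = -0.004498; check Q = 8.1400e-05
Then change container volume by factor 1.25 (V_new/V_old).
Step 3:
                   X          C          J          E
  I            2.749     0.7278      2.017    0.01528
  C          0.02979   0.009931    0.01986  -0.009931
  E            2.778     0.7378      2.037   0.005344
  solve Keq expr → x = -0.009931; check Q = 8.1400e-05

Direction: reverse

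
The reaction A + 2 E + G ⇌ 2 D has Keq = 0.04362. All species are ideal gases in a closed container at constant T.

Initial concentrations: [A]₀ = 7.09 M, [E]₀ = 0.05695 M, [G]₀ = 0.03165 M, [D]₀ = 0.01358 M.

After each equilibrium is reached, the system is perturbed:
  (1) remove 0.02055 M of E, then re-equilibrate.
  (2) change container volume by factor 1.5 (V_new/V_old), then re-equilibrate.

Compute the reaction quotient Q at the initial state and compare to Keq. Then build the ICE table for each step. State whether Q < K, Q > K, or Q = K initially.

Q₀ = 0.2534; Q > K (proceeds reverse)

Q₀ = 0.2534 vs Keq = 0.04362 ⇒ Q>K, reverse
Step 1:
                   A          E          G          D
  Initial       7.09    0.05695    0.03165    0.01358
  Change    0.003461   0.006923   0.003461  -0.006923
  Equil        7.093    0.06387    0.03511   0.006657
  solve Keq expr → x = -0.003461; check Q = 0.04362
Then remove 0.02055 M of E.
Step 2:
                   A          E          G          D
  Initial      7.093    0.04332    0.03511   0.006657
  Change  9.4132e-04   0.001883 9.4132e-04  -0.001883
  Equil        7.094    0.04521    0.03605   0.004775
  solve Keq expr → x = -9.4132e-04; check Q = 0.04362
Then change container volume by factor 1.5 (V_new/V_old).
Step 3:
                   A          E          G          D
  Initial       4.73    0.03014    0.02404   0.003183
  Change  4.8530e-04 9.7061e-04 4.8530e-04 -9.7061e-04
  Equil         4.73    0.03111    0.02452   0.002213
  solve Keq expr → x = -4.8530e-04; check Q = 0.04362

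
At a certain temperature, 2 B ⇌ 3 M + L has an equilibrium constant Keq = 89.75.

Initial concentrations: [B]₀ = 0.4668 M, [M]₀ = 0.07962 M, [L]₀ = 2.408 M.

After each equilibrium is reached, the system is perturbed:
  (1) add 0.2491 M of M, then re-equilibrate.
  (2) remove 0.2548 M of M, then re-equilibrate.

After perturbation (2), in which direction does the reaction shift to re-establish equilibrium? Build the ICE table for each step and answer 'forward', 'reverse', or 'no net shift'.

Direction: forward

Q₀ = 0.005578 vs Keq = 89.75 ⇒ Q<K, forward
Step 1:
                   B          M          L
  Initial     0.4668    0.07962      2.408
  Change     -0.3783     0.5674     0.1891
  Equil      0.08853      0.647      2.597
  solve Keq expr → x = 0.1891; check Q = 89.75
Then add 0.2491 M of M.
Step 2:
                   B          M          L
  Initial    0.08853     0.8961      2.597
  Change     0.04075   -0.06113   -0.02038
  Equil       0.1293      0.835      2.577
  solve Keq expr → x = -0.02038; check Q = 89.75
Then remove 0.2548 M of M.
Step 3:
                   B          M          L
  Initial     0.1293     0.5802      2.577
  Change    -0.04164    0.06246    0.02082
  Equil      0.08765     0.6427      2.598
  solve Keq expr → x = 0.02082; check Q = 89.75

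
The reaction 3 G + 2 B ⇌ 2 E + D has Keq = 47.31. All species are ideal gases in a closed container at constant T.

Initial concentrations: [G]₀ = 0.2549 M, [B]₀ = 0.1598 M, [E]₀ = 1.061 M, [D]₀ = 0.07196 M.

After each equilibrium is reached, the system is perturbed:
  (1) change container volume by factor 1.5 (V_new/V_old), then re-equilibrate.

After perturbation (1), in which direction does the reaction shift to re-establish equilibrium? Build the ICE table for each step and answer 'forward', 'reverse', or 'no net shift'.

Q₀ = 191.5 vs Keq = 47.31 ⇒ Q>K, reverse
Step 1:
                  G         B         E         D
  init       0.2549    0.1598     1.061   0.07196
  Δ         0.05645   0.03763  -0.03763  -0.01882
  eq         0.3113    0.1974     1.023   0.05314
  solve Keq expr → x = -0.01882; check Q = 47.31
Then change container volume by factor 1.5 (V_new/V_old).
Step 2:
                  G         B         E         D
  init       0.2076    0.1316    0.6822   0.03543
  Δ         0.02261   0.01507  -0.01507 -0.007537
  eq         0.2302    0.1467    0.6672   0.02789
  solve Keq expr → x = -0.007537; check Q = 47.31

Direction: reverse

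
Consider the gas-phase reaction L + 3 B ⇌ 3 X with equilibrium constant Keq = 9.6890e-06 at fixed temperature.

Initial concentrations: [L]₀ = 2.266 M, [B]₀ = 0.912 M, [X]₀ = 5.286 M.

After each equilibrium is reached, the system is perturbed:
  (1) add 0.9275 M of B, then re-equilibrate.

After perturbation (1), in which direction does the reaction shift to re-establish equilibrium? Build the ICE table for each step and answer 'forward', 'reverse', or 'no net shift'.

Q₀ = 85.93 vs Keq = 9.6890e-06 ⇒ Q>K, reverse
Step 1:
                   L          B          X
  Initial      2.266      0.912      5.286
  Change       1.695      5.084     -5.084
  Equil        3.961      5.996     0.2022
  solve Keq expr → x = -1.695; check Q = 9.6890e-06
Then add 0.9275 M of B.
Step 2:
                   L          B          X
  Initial      3.961      6.923     0.2022
  Change    -0.01002   -0.03007    0.03007
  Equil        3.951      6.893     0.2323
  solve Keq expr → x = 0.01002; check Q = 9.6890e-06

Direction: forward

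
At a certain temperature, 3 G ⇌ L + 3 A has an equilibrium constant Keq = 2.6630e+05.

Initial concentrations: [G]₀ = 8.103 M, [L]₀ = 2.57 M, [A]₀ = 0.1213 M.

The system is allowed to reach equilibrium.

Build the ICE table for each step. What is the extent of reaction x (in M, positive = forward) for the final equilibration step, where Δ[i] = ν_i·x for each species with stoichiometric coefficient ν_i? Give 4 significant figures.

Q₀ = 8.6214e-06 vs Keq = 2.6630e+05 ⇒ Q<K, forward
Step 1:
                    G           L           A
  init          8.103        2.57      0.1213
  Δ            -7.887       2.629       7.887
  eq           0.2156       5.199       8.009
  solve Keq expr → x = 2.629; check Q = 2.6630e+05

x = 2.629 M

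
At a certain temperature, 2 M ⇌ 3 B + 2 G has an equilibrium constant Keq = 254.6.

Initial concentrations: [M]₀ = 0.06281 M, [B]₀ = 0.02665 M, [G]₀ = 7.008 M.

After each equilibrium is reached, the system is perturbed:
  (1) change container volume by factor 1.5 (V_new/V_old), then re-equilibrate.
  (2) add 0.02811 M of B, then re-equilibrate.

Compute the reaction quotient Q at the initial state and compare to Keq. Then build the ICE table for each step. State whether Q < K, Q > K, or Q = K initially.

Q₀ = 0.2356; Q < K (proceeds forward)

Q₀ = 0.2356 vs Keq = 254.6 ⇒ Q<K, forward
Step 1:
                    M           B           G
  I           0.06281     0.02665       7.008
  C          -0.04884     0.07326     0.04884
  E           0.01397     0.09991       7.057
  solve Keq expr → x = 0.02442; check Q = 254.6
Then change container volume by factor 1.5 (V_new/V_old).
Step 2:
                    M           B           G
  I          0.009312     0.06661       4.705
  C         -0.003608    0.005413    0.003608
  E          0.005703     0.07202       4.708
  solve Keq expr → x = 0.001804; check Q = 254.6
Then add 0.02811 M of B.
Step 3:
                    M           B           G
  I          0.005703      0.1001       4.708
  C          0.003014   -0.004522   -0.003014
  E          0.008718     0.09561       4.705
  solve Keq expr → x = -0.001507; check Q = 254.6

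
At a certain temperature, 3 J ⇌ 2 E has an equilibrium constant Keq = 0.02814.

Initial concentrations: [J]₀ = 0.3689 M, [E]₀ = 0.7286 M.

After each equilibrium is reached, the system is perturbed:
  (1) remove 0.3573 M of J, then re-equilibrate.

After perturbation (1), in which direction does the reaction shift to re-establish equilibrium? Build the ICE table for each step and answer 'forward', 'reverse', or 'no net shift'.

Q₀ = 10.57 vs Keq = 0.02814 ⇒ Q>K, reverse
Step 1:
                  J         E
  I          0.3689    0.7286
  C          0.7822   -0.5214
  E           1.151    0.2072
  solve Keq expr → x = -0.2607; check Q = 0.02814
Then remove 0.3573 M of J.
Step 2:
                  J         E
  I          0.7938    0.2072
  C         0.09862  -0.06575
  E          0.8924    0.1414
  solve Keq expr → x = -0.03287; check Q = 0.02814

Direction: reverse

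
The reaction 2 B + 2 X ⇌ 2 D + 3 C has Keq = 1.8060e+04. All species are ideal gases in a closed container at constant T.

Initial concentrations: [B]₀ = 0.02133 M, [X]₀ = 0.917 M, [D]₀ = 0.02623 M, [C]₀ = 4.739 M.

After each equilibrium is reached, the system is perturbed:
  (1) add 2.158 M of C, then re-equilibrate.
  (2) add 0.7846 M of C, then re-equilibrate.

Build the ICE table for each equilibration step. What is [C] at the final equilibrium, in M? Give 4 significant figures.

Q₀ = 191.4 vs Keq = 1.8060e+04 ⇒ Q<K, forward
Step 1:
                   B          X          D          C
  Initial    0.02133      0.917    0.02623      4.739
  Change    -0.01756   -0.01756    0.01756    0.02634
  Equil     0.003769     0.8994    0.04379      4.765
  solve Keq expr → x = 0.008781; check Q = 1.8060e+04
Then add 2.158 M of C.
Step 2:
                   B          X          D          C
  Initial   0.003769     0.8994    0.04379      6.923
  Change    0.002441   0.002441  -0.002441  -0.003662
  Equil      0.00621     0.9019    0.04135       6.92
  solve Keq expr → x = -0.001221; check Q = 1.8060e+04
Then add 0.7846 M of C.
Step 3:
                   B          X          D          C
  Initial    0.00621     0.9019    0.04135      7.704
  Change  9.1503e-04 9.1503e-04 -9.1503e-04  -0.001373
  Equil     0.007125     0.9028    0.04043      7.703
  solve Keq expr → x = -4.5751e-04; check Q = 1.8060e+04

[C]_eq = 7.703 M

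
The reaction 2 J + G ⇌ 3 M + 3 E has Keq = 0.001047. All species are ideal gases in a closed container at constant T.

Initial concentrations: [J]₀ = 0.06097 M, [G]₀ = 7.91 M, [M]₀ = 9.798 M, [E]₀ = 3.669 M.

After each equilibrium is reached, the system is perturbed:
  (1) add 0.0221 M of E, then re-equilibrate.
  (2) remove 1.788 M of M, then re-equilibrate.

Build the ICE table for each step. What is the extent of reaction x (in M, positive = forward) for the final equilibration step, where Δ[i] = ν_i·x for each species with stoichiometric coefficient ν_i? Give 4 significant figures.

x = 0.008262 M

Q₀ = 1.5800e+06 vs Keq = 0.001047 ⇒ Q>K, reverse
Step 1:
                    J           G           M           E
  init        0.06097        7.91       9.798       3.669
  Δ             2.404       1.202      -3.606      -3.606
  eq            2.465       9.112       6.192     0.06251
  solve Keq expr → x = -1.202; check Q = 0.001047
Then add 0.0221 M of E.
Step 2:
                    J           G           M           E
  init          2.465       9.112       6.192     0.08461
  Δ           0.01441    0.007207    -0.02162    -0.02162
  eq             2.48       9.119        6.17     0.06299
  solve Keq expr → x = -0.007207; check Q = 0.001047
Then remove 1.788 M of M.
Step 3:
                    J           G           M           E
  init           2.48       9.119       4.382     0.06299
  Δ          -0.01652   -0.008262     0.02479     0.02479
  eq            2.463       9.111       4.407     0.08778
  solve Keq expr → x = 0.008262; check Q = 0.001047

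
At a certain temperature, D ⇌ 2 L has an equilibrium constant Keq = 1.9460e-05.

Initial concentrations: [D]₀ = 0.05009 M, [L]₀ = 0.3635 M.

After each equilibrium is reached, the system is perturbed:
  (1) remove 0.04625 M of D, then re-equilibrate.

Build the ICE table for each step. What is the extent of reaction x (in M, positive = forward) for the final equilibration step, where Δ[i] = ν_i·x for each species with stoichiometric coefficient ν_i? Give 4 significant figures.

Q₀ = 2.638 vs Keq = 1.9460e-05 ⇒ Q>K, reverse
Step 1:
                    D           L
  I           0.05009      0.3635
  C            0.1807     -0.3614
  E            0.2308    0.002119
  solve Keq expr → x = -0.1807; check Q = 1.9460e-05
Then remove 0.04625 M of D.
Step 2:
                    D           L
  I            0.1845    0.002119
  C        1.1182e-04 -2.2364e-04
  E            0.1846    0.001896
  solve Keq expr → x = -1.1182e-04; check Q = 1.9460e-05

x = -1.1182e-04 M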